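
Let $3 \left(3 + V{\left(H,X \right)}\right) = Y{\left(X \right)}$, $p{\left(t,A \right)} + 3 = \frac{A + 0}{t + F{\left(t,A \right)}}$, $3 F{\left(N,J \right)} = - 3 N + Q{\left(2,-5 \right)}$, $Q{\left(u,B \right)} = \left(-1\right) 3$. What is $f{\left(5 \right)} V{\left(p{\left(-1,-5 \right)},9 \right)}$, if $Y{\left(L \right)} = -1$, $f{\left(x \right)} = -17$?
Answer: $\frac{170}{3} \approx 56.667$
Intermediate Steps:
$Q{\left(u,B \right)} = -3$
$F{\left(N,J \right)} = -1 - N$ ($F{\left(N,J \right)} = \frac{- 3 N - 3}{3} = \frac{-3 - 3 N}{3} = -1 - N$)
$p{\left(t,A \right)} = -3 - A$ ($p{\left(t,A \right)} = -3 + \frac{A + 0}{t - \left(1 + t\right)} = -3 + \frac{A}{-1} = -3 + A \left(-1\right) = -3 - A$)
$V{\left(H,X \right)} = - \frac{10}{3}$ ($V{\left(H,X \right)} = -3 + \frac{1}{3} \left(-1\right) = -3 - \frac{1}{3} = - \frac{10}{3}$)
$f{\left(5 \right)} V{\left(p{\left(-1,-5 \right)},9 \right)} = \left(-17\right) \left(- \frac{10}{3}\right) = \frac{170}{3}$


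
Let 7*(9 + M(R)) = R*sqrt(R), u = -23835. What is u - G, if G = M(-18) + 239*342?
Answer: -105564 + 54*I*sqrt(2)/7 ≈ -1.0556e+5 + 10.91*I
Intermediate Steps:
M(R) = -9 + R**(3/2)/7 (M(R) = -9 + (R*sqrt(R))/7 = -9 + R**(3/2)/7)
G = 81729 - 54*I*sqrt(2)/7 (G = (-9 + (-18)**(3/2)/7) + 239*342 = (-9 + (-54*I*sqrt(2))/7) + 81738 = (-9 - 54*I*sqrt(2)/7) + 81738 = 81729 - 54*I*sqrt(2)/7 ≈ 81729.0 - 10.91*I)
u - G = -23835 - (81729 - 54*I*sqrt(2)/7) = -23835 + (-81729 + 54*I*sqrt(2)/7) = -105564 + 54*I*sqrt(2)/7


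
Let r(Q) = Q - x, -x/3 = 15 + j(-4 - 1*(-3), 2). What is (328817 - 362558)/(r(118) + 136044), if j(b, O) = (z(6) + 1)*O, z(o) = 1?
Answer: -33741/136219 ≈ -0.24770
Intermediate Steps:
j(b, O) = 2*O (j(b, O) = (1 + 1)*O = 2*O)
x = -57 (x = -3*(15 + 2*2) = -3*(15 + 4) = -3*19 = -57)
r(Q) = 57 + Q (r(Q) = Q - 1*(-57) = Q + 57 = 57 + Q)
(328817 - 362558)/(r(118) + 136044) = (328817 - 362558)/((57 + 118) + 136044) = -33741/(175 + 136044) = -33741/136219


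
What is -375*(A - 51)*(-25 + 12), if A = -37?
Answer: -429000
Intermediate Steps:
-375*(A - 51)*(-25 + 12) = -375*(-37 - 51)*(-25 + 12) = -(-33000)*(-13) = -375*1144 = -429000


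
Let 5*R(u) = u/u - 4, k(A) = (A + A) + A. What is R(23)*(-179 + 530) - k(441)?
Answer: -7668/5 ≈ -1533.6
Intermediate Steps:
k(A) = 3*A (k(A) = 2*A + A = 3*A)
R(u) = -3/5 (R(u) = (u/u - 4)/5 = (1 - 4)/5 = (1/5)*(-3) = -3/5)
R(23)*(-179 + 530) - k(441) = -3*(-179 + 530)/5 - 3*441 = -3/5*351 - 1*1323 = -1053/5 - 1323 = -7668/5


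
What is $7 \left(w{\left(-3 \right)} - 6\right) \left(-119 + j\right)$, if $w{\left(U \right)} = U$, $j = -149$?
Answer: $16884$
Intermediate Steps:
$7 \left(w{\left(-3 \right)} - 6\right) \left(-119 + j\right) = 7 \left(-3 - 6\right) \left(-119 - 149\right) = 7 \left(-9\right) \left(-268\right) = \left(-63\right) \left(-268\right) = 16884$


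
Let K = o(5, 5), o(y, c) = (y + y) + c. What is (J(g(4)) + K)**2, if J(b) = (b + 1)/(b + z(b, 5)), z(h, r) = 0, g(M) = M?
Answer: 4225/16 ≈ 264.06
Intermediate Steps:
o(y, c) = c + 2*y (o(y, c) = 2*y + c = c + 2*y)
K = 15 (K = 5 + 2*5 = 5 + 10 = 15)
J(b) = (1 + b)/b (J(b) = (b + 1)/(b + 0) = (1 + b)/b)
(J(g(4)) + K)**2 = ((1 + 4)/4 + 15)**2 = ((1/4)*5 + 15)**2 = (5/4 + 15)**2 = (65/4)**2 = 4225/16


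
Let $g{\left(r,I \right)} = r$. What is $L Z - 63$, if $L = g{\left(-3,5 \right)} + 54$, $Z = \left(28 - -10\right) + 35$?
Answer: $3660$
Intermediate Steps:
$Z = 73$ ($Z = \left(28 + \left(-10 + 20\right)\right) + 35 = \left(28 + 10\right) + 35 = 38 + 35 = 73$)
$L = 51$ ($L = -3 + 54 = 51$)
$L Z - 63 = 51 \cdot 73 - 63 = 3723 - 63 = 3660$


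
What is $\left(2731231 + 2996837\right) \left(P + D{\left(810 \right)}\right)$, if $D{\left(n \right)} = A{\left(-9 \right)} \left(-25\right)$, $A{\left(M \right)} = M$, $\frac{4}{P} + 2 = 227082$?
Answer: $\frac{36583025154534}{28385} \approx 1.2888 \cdot 10^{9}$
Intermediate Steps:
$P = \frac{1}{56770}$ ($P = \frac{4}{-2 + 227082} = \frac{4}{227080} = 4 \cdot \frac{1}{227080} = \frac{1}{56770} \approx 1.7615 \cdot 10^{-5}$)
$D{\left(n \right)} = 225$ ($D{\left(n \right)} = \left(-9\right) \left(-25\right) = 225$)
$\left(2731231 + 2996837\right) \left(P + D{\left(810 \right)}\right) = \left(2731231 + 2996837\right) \left(\frac{1}{56770} + 225\right) = 5728068 \cdot \frac{12773251}{56770} = \frac{36583025154534}{28385}$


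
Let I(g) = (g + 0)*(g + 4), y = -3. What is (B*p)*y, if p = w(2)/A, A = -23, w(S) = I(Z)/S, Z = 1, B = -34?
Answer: -255/23 ≈ -11.087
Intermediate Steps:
I(g) = g*(4 + g)
w(S) = 5/S (w(S) = (1*(4 + 1))/S = (1*5)/S = 5/S)
p = -5/46 (p = (5/2)/(-23) = (5*(½))*(-1/23) = (5/2)*(-1/23) = -5/46 ≈ -0.10870)
(B*p)*y = -34*(-5/46)*(-3) = (85/23)*(-3) = -255/23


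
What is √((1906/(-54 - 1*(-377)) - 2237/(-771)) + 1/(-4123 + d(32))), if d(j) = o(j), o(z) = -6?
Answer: 10*√93065887243483833/1028257257 ≈ 2.9668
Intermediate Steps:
d(j) = -6
√((1906/(-54 - 1*(-377)) - 2237/(-771)) + 1/(-4123 + d(32))) = √((1906/(-54 - 1*(-377)) - 2237/(-771)) + 1/(-4123 - 6)) = √((1906/(-54 + 377) - 2237*(-1/771)) + 1/(-4129)) = √((1906/323 + 2237/771) - 1/4129) = √(2192077/249033 - 1/4129) = √(9050836900/1028257257) = 10*√93065887243483833/1028257257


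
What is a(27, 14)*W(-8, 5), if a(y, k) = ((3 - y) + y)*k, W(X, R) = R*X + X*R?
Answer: -3360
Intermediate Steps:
W(X, R) = 2*R*X (W(X, R) = R*X + R*X = 2*R*X)
a(y, k) = 3*k
a(27, 14)*W(-8, 5) = (3*14)*(2*5*(-8)) = 42*(-80) = -3360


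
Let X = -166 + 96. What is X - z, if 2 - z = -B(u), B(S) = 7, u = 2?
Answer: -79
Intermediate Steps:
z = 9 (z = 2 - (-1)*7 = 2 - 1*(-7) = 2 + 7 = 9)
X = -70
X - z = -70 - 1*9 = -70 - 9 = -79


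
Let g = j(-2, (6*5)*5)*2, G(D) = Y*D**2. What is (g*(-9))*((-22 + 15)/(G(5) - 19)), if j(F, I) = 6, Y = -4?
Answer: -108/17 ≈ -6.3529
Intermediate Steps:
G(D) = -4*D**2
g = 12 (g = 6*2 = 12)
(g*(-9))*((-22 + 15)/(G(5) - 19)) = (12*(-9))*((-22 + 15)/(-4*5**2 - 19)) = -(-756)/(-4*25 - 19) = -(-756)/(-100 - 19) = -(-756)/(-119) = -(-756)*(-1)/119 = -108*1/17 = -108/17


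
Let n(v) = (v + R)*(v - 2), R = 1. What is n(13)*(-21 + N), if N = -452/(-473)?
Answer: -132734/43 ≈ -3086.8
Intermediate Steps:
n(v) = (1 + v)*(-2 + v) (n(v) = (v + 1)*(v - 2) = (1 + v)*(-2 + v))
N = 452/473 (N = -452*(-1/473) = 452/473 ≈ 0.95560)
n(13)*(-21 + N) = (-2 + 13² - 1*13)*(-21 + 452/473) = (-2 + 169 - 13)*(-9481/473) = 154*(-9481/473) = -132734/43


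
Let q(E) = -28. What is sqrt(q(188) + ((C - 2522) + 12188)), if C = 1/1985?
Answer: 11*sqrt(313850335)/1985 ≈ 98.173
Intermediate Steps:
C = 1/1985 ≈ 0.00050378
sqrt(q(188) + ((C - 2522) + 12188)) = sqrt(-28 + ((1/1985 - 2522) + 12188)) = sqrt(-28 + (-5006169/1985 + 12188)) = sqrt(-28 + 19187011/1985) = sqrt(19131431/1985) = 11*sqrt(313850335)/1985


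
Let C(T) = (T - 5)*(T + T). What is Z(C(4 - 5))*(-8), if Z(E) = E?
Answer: -96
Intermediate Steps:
C(T) = 2*T*(-5 + T) (C(T) = (-5 + T)*(2*T) = 2*T*(-5 + T))
Z(C(4 - 5))*(-8) = (2*(4 - 5)*(-5 + (4 - 5)))*(-8) = (2*(-1)*(-5 - 1))*(-8) = (2*(-1)*(-6))*(-8) = 12*(-8) = -96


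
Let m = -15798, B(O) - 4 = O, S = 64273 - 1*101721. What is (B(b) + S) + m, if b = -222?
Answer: -53464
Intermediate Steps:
S = -37448 (S = 64273 - 101721 = -37448)
B(O) = 4 + O
(B(b) + S) + m = ((4 - 222) - 37448) - 15798 = (-218 - 37448) - 15798 = -37666 - 15798 = -53464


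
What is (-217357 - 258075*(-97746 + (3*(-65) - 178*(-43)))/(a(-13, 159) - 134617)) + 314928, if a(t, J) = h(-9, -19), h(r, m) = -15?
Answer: -10164638653/134632 ≈ -75499.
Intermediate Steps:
a(t, J) = -15
(-217357 - 258075*(-97746 + (3*(-65) - 178*(-43)))/(a(-13, 159) - 134617)) + 314928 = (-217357 - 258075*(-97746 + (3*(-65) - 178*(-43)))/(-15 - 134617)) + 314928 = (-217357 - 258075/((-134632/(-97746 + (-195 + 7654))))) + 314928 = (-217357 - 258075/((-134632/(-97746 + 7459)))) + 314928 = (-217357 - 258075/((-134632/(-90287)))) + 314928 = (-217357 - 258075/((-134632*(-1/90287)))) + 314928 = (-217357 - 258075/134632/90287) + 314928 = (-217357 - 258075*90287/134632) + 314928 = (-217357 - 23300817525/134632) + 314928 = -52564025149/134632 + 314928 = -10164638653/134632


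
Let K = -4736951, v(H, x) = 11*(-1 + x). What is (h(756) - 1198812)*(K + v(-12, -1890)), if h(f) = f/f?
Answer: 5703645432872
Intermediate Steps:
v(H, x) = -11 + 11*x
h(f) = 1
(h(756) - 1198812)*(K + v(-12, -1890)) = (1 - 1198812)*(-4736951 + (-11 + 11*(-1890))) = -1198811*(-4736951 + (-11 - 20790)) = -1198811*(-4736951 - 20801) = -1198811*(-4757752) = 5703645432872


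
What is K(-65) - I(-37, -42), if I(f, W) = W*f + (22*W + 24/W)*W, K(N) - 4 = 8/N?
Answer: -2624838/65 ≈ -40382.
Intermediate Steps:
K(N) = 4 + 8/N
I(f, W) = W*f + W*(22*W + 24/W)
K(-65) - I(-37, -42) = (4 + 8/(-65)) - (24 + 22*(-42)**2 - 42*(-37)) = (4 + 8*(-1/65)) - (24 + 22*1764 + 1554) = (4 - 8/65) - (24 + 38808 + 1554) = 252/65 - 1*40386 = 252/65 - 40386 = -2624838/65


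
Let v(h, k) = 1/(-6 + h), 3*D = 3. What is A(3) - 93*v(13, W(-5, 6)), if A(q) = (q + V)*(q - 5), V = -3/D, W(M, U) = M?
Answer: -93/7 ≈ -13.286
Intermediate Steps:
D = 1 (D = (1/3)*3 = 1)
V = -3 (V = -3/1 = -3*1 = -3)
A(q) = (-5 + q)*(-3 + q) (A(q) = (q - 3)*(q - 5) = (-3 + q)*(-5 + q) = (-5 + q)*(-3 + q))
A(3) - 93*v(13, W(-5, 6)) = (15 + 3**2 - 8*3) - 93/(-6 + 13) = (15 + 9 - 24) - 93/7 = 0 - 93*1/7 = 0 - 93/7 = -93/7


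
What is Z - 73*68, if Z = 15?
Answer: -4949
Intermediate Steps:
Z - 73*68 = 15 - 73*68 = 15 - 4964 = -4949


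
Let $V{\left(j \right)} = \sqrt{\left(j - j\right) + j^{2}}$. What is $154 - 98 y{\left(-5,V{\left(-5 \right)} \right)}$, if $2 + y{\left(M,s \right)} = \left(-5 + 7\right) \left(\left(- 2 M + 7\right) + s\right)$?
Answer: $-3962$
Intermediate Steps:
$V{\left(j \right)} = \sqrt{j^{2}}$ ($V{\left(j \right)} = \sqrt{0 + j^{2}} = \sqrt{j^{2}}$)
$y{\left(M,s \right)} = 12 - 4 M + 2 s$ ($y{\left(M,s \right)} = -2 + \left(-5 + 7\right) \left(\left(- 2 M + 7\right) + s\right) = -2 + 2 \left(\left(7 - 2 M\right) + s\right) = -2 + 2 \left(7 + s - 2 M\right) = -2 + \left(14 - 4 M + 2 s\right) = 12 - 4 M + 2 s$)
$154 - 98 y{\left(-5,V{\left(-5 \right)} \right)} = 154 - 98 \left(12 - -20 + 2 \sqrt{\left(-5\right)^{2}}\right) = 154 - 98 \left(12 + 20 + 2 \sqrt{25}\right) = 154 - 98 \left(12 + 20 + 2 \cdot 5\right) = 154 - 98 \left(12 + 20 + 10\right) = 154 - 4116 = -3962$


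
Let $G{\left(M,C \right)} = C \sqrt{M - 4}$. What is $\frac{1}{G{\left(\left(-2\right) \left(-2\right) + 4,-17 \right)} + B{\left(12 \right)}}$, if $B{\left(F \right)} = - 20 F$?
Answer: $- \frac{1}{274} \approx -0.0036496$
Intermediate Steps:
$G{\left(M,C \right)} = C \sqrt{-4 + M}$
$\frac{1}{G{\left(\left(-2\right) \left(-2\right) + 4,-17 \right)} + B{\left(12 \right)}} = \frac{1}{- 17 \sqrt{-4 + \left(\left(-2\right) \left(-2\right) + 4\right)} - 240} = \frac{1}{- 17 \sqrt{-4 + \left(4 + 4\right)} - 240} = \frac{1}{- 17 \sqrt{-4 + 8} - 240} = \frac{1}{- 17 \sqrt{4} - 240} = \frac{1}{\left(-17\right) 2 - 240} = \frac{1}{-34 - 240} = \frac{1}{-274} = - \frac{1}{274}$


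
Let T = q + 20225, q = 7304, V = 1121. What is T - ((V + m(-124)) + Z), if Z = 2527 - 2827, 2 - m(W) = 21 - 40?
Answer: 26687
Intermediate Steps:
m(W) = 21 (m(W) = 2 - (21 - 40) = 2 - 1*(-19) = 2 + 19 = 21)
Z = -300
T = 27529 (T = 7304 + 20225 = 27529)
T - ((V + m(-124)) + Z) = 27529 - ((1121 + 21) - 300) = 27529 - (1142 - 300) = 27529 - 1*842 = 27529 - 842 = 26687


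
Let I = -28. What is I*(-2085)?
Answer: 58380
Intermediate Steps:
I*(-2085) = -28*(-2085) = 58380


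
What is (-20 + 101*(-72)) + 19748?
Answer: 12456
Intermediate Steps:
(-20 + 101*(-72)) + 19748 = (-20 - 7272) + 19748 = -7292 + 19748 = 12456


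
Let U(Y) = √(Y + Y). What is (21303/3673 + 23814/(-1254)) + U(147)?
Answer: -10125810/767657 + 7*√6 ≈ 3.9559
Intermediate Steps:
U(Y) = √2*√Y (U(Y) = √(2*Y) = √2*√Y)
(21303/3673 + 23814/(-1254)) + U(147) = (21303/3673 + 23814/(-1254)) + √2*√147 = (21303*(1/3673) + 23814*(-1/1254)) + √2*(7*√3) = (21303/3673 - 3969/209) + 7*√6 = -10125810/767657 + 7*√6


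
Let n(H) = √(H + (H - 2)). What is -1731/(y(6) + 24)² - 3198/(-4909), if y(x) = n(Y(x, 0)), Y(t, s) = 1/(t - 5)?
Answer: -2218477/942528 ≈ -2.3538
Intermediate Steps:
Y(t, s) = 1/(-5 + t)
n(H) = √(-2 + 2*H) (n(H) = √(H + (-2 + H)) = √(-2 + 2*H))
y(x) = √(-2 + 2/(-5 + x))
-1731/(y(6) + 24)² - 3198/(-4909) = -1731/(√2*√((6 - 1*6)/(-5 + 6)) + 24)² - 3198/(-4909) = -1731/(√2*√((6 - 6)/1) + 24)² - 3198*(-1/4909) = -1731/(√2*√(1*0) + 24)² + 3198/4909 = -1731/(√2*√0 + 24)² + 3198/4909 = -1731/(√2*0 + 24)² + 3198/4909 = -1731/(0 + 24)² + 3198/4909 = -1731/(24²) + 3198/4909 = -1731/576 + 3198/4909 = -1731*1/576 + 3198/4909 = -577/192 + 3198/4909 = -2218477/942528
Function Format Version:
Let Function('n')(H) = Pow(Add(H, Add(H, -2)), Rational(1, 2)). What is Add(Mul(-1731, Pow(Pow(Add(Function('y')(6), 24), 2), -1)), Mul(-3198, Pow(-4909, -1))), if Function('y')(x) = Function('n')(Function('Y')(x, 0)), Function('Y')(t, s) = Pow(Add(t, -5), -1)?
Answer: Rational(-2218477, 942528) ≈ -2.3538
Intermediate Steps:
Function('Y')(t, s) = Pow(Add(-5, t), -1)
Function('n')(H) = Pow(Add(-2, Mul(2, H)), Rational(1, 2)) (Function('n')(H) = Pow(Add(H, Add(-2, H)), Rational(1, 2)) = Pow(Add(-2, Mul(2, H)), Rational(1, 2)))
Function('y')(x) = Pow(Add(-2, Mul(2, Pow(Add(-5, x), -1))), Rational(1, 2))
Add(Mul(-1731, Pow(Pow(Add(Function('y')(6), 24), 2), -1)), Mul(-3198, Pow(-4909, -1))) = Add(Mul(-1731, Pow(Pow(Add(Mul(Pow(2, Rational(1, 2)), Pow(Mul(Pow(Add(-5, 6), -1), Add(6, Mul(-1, 6))), Rational(1, 2))), 24), 2), -1)), Mul(-3198, Pow(-4909, -1))) = Add(Mul(-1731, Pow(Pow(Add(Mul(Pow(2, Rational(1, 2)), Pow(Mul(Pow(1, -1), Add(6, -6)), Rational(1, 2))), 24), 2), -1)), Mul(-3198, Rational(-1, 4909))) = Add(Mul(-1731, Pow(Pow(Add(Mul(Pow(2, Rational(1, 2)), Pow(Mul(1, 0), Rational(1, 2))), 24), 2), -1)), Rational(3198, 4909)) = Add(Mul(-1731, Pow(Pow(Add(Mul(Pow(2, Rational(1, 2)), Pow(0, Rational(1, 2))), 24), 2), -1)), Rational(3198, 4909)) = Add(Mul(-1731, Pow(Pow(Add(Mul(Pow(2, Rational(1, 2)), 0), 24), 2), -1)), Rational(3198, 4909)) = Add(Mul(-1731, Pow(Pow(Add(0, 24), 2), -1)), Rational(3198, 4909)) = Add(Mul(-1731, Pow(Pow(24, 2), -1)), Rational(3198, 4909)) = Add(Mul(-1731, Pow(576, -1)), Rational(3198, 4909)) = Add(Mul(-1731, Rational(1, 576)), Rational(3198, 4909)) = Add(Rational(-577, 192), Rational(3198, 4909)) = Rational(-2218477, 942528)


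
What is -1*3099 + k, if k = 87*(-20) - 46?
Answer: -4885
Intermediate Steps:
k = -1786 (k = -1740 - 46 = -1786)
-1*3099 + k = -1*3099 - 1786 = -3099 - 1786 = -4885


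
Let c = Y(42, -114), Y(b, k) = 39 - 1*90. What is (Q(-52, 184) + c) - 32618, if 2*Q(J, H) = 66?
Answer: -32636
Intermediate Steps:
Y(b, k) = -51 (Y(b, k) = 39 - 90 = -51)
Q(J, H) = 33 (Q(J, H) = (1/2)*66 = 33)
c = -51
(Q(-52, 184) + c) - 32618 = (33 - 51) - 32618 = -18 - 32618 = -32636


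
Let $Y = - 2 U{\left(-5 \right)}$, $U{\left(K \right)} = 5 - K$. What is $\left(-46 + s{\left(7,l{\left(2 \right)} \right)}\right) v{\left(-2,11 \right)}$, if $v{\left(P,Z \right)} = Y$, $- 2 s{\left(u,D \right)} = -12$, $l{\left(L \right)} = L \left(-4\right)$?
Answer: $800$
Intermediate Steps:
$l{\left(L \right)} = - 4 L$
$s{\left(u,D \right)} = 6$ ($s{\left(u,D \right)} = \left(- \frac{1}{2}\right) \left(-12\right) = 6$)
$Y = -20$ ($Y = - 2 \left(5 - -5\right) = - 2 \left(5 + 5\right) = \left(-2\right) 10 = -20$)
$v{\left(P,Z \right)} = -20$
$\left(-46 + s{\left(7,l{\left(2 \right)} \right)}\right) v{\left(-2,11 \right)} = \left(-46 + 6\right) \left(-20\right) = \left(-40\right) \left(-20\right) = 800$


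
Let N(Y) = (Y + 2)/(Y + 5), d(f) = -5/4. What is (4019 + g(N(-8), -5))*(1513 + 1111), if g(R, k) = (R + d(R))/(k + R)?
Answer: 10545200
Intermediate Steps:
d(f) = -5/4 (d(f) = -5*¼ = -5/4)
N(Y) = (2 + Y)/(5 + Y)
g(R, k) = (-5/4 + R)/(R + k) (g(R, k) = (R - 5/4)/(k + R) = (-5/4 + R)/(R + k))
(4019 + g(N(-8), -5))*(1513 + 1111) = (4019 + (-5/4 + (2 - 8)/(5 - 8))/((2 - 8)/(5 - 8) - 5))*(1513 + 1111) = (4019 + (-5/4 - 6/(-3))/(-6/(-3) - 5))*2624 = (4019 + (-5/4 - ⅓*(-6))/(-⅓*(-6) - 5))*2624 = (4019 + (-5/4 + 2)/(2 - 5))*2624 = (4019 + (¾)/(-3))*2624 = (4019 - ⅓*¾)*2624 = (4019 - ¼)*2624 = (16075/4)*2624 = 10545200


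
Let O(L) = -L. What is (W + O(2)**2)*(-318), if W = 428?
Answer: -137376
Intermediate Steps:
(W + O(2)**2)*(-318) = (428 + (-1*2)**2)*(-318) = (428 + (-2)**2)*(-318) = (428 + 4)*(-318) = 432*(-318) = -137376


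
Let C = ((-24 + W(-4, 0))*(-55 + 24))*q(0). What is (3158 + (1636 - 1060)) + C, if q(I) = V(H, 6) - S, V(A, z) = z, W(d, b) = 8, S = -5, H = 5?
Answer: 9190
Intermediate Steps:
q(I) = 11 (q(I) = 6 - 1*(-5) = 6 + 5 = 11)
C = 5456 (C = ((-24 + 8)*(-55 + 24))*11 = -16*(-31)*11 = 496*11 = 5456)
(3158 + (1636 - 1060)) + C = (3158 + (1636 - 1060)) + 5456 = (3158 + 576) + 5456 = 3734 + 5456 = 9190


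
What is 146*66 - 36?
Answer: 9600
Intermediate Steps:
146*66 - 36 = 9636 - 36 = 9600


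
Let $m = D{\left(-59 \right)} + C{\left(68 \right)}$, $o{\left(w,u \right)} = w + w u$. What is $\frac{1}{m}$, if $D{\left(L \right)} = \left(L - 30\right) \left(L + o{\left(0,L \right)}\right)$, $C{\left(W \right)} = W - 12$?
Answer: $\frac{1}{5307} \approx 0.00018843$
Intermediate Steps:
$o{\left(w,u \right)} = w + u w$
$C{\left(W \right)} = -12 + W$
$D{\left(L \right)} = L \left(-30 + L\right)$ ($D{\left(L \right)} = \left(L - 30\right) \left(L + 0 \left(1 + L\right)\right) = \left(-30 + L\right) \left(L + 0\right) = \left(-30 + L\right) L = L \left(-30 + L\right)$)
$m = 5307$ ($m = - 59 \left(-30 - 59\right) + \left(-12 + 68\right) = \left(-59\right) \left(-89\right) + 56 = 5251 + 56 = 5307$)
$\frac{1}{m} = \frac{1}{5307}$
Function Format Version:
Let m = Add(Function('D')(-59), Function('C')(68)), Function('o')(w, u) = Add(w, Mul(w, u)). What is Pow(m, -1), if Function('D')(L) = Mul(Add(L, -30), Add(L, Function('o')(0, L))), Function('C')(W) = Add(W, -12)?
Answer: Rational(1, 5307) ≈ 0.00018843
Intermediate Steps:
Function('o')(w, u) = Add(w, Mul(u, w))
Function('C')(W) = Add(-12, W)
Function('D')(L) = Mul(L, Add(-30, L)) (Function('D')(L) = Mul(Add(L, -30), Add(L, Mul(0, Add(1, L)))) = Mul(Add(-30, L), Add(L, 0)) = Mul(Add(-30, L), L) = Mul(L, Add(-30, L)))
m = 5307 (m = Add(Mul(-59, Add(-30, -59)), Add(-12, 68)) = Add(Mul(-59, -89), 56) = Add(5251, 56) = 5307)
Pow(m, -1) = Pow(5307, -1) = Rational(1, 5307)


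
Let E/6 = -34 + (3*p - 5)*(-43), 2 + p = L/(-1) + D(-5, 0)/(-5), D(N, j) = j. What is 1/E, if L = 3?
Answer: 1/4956 ≈ 0.00020178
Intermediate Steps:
p = -5 (p = -2 + (3/(-1) + 0/(-5)) = -2 + (3*(-1) + 0*(-⅕)) = -2 + (-3 + 0) = -2 - 3 = -5)
E = 4956 (E = 6*(-34 + (3*(-5) - 5)*(-43)) = 6*(-34 + (-15 - 5)*(-43)) = 6*(-34 - 20*(-43)) = 6*(-34 + 860) = 6*826 = 4956)
1/E = 1/4956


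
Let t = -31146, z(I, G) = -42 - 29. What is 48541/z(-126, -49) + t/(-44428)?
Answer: -37144279/54386 ≈ -682.97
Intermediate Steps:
z(I, G) = -71
48541/z(-126, -49) + t/(-44428) = 48541/(-71) - 31146/(-44428) = 48541*(-1/71) - 31146*(-1/44428) = -48541/71 + 537/766 = -37144279/54386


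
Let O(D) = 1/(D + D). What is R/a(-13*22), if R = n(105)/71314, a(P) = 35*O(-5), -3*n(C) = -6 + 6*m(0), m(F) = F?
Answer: -2/249599 ≈ -8.0129e-6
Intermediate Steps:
n(C) = 2 (n(C) = -(-6 + 6*0)/3 = -(-6 + 0)/3 = -⅓*(-6) = 2)
O(D) = 1/(2*D)
a(P) = -7/2 (a(P) = 35*((½)/(-5)) = 35*((½)*(-⅕)) = 35*(-⅒) = -7/2)
R = 1/35657 (R = 2/71314 = 2*(1/71314) = 1/35657 ≈ 2.8045e-5)
R/a(-13*22) = 1/(35657*(-7/2)) = (1/35657)*(-2/7) = -2/249599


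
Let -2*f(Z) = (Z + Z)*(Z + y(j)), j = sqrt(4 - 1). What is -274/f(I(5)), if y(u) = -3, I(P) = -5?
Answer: 137/20 ≈ 6.8500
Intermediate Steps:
j = sqrt(3) ≈ 1.7320
f(Z) = -Z*(-3 + Z) (f(Z) = -(Z + Z)*(Z - 3)/2 = -2*Z*(-3 + Z)/2 = -Z*(-3 + Z))
-274/f(I(5)) = -274*(-1/(5*(3 - 1*(-5)))) = -274*(-1/(5*(3 + 5))) = -274/((-5*8)) = -274/(-40) = -274*(-1/40) = 137/20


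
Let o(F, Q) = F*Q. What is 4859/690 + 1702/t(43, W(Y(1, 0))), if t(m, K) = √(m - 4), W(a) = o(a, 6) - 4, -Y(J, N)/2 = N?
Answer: 4859/690 + 1702*√39/39 ≈ 279.58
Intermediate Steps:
Y(J, N) = -2*N
W(a) = -4 + 6*a (W(a) = a*6 - 4 = 6*a - 4 = -4 + 6*a)
t(m, K) = √(-4 + m)
4859/690 + 1702/t(43, W(Y(1, 0))) = 4859/690 + 1702/(√(-4 + 43)) = 4859*(1/690) + 1702/(√39) = 4859/690 + 1702*(√39/39) = 4859/690 + 1702*√39/39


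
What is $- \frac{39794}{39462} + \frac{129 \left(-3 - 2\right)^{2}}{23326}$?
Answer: $- \frac{400484947}{460245306} \approx -0.87016$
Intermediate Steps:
$- \frac{39794}{39462} + \frac{129 \left(-3 - 2\right)^{2}}{23326} = \left(-39794\right) \frac{1}{39462} + 129 \left(-5\right)^{2} \cdot \frac{1}{23326} = - \frac{19897}{19731} + 129 \cdot 25 \cdot \frac{1}{23326} = - \frac{19897}{19731} + 3225 \cdot \frac{1}{23326} = - \frac{19897}{19731} + \frac{3225}{23326} = - \frac{400484947}{460245306}$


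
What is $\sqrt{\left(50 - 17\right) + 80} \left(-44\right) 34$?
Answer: $- 1496 \sqrt{113} \approx -15903.0$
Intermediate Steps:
$\sqrt{\left(50 - 17\right) + 80} \left(-44\right) 34 = \sqrt{33 + 80} \left(-44\right) 34 = \sqrt{113} \left(-44\right) 34 = - 44 \sqrt{113} \cdot 34 = - 1496 \sqrt{113}$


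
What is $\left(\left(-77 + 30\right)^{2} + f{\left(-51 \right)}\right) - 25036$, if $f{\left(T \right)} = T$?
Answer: $-22878$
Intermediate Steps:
$\left(\left(-77 + 30\right)^{2} + f{\left(-51 \right)}\right) - 25036 = \left(\left(-77 + 30\right)^{2} - 51\right) - 25036 = \left(\left(-47\right)^{2} - 51\right) - 25036 = \left(2209 - 51\right) - 25036 = 2158 - 25036 = -22878$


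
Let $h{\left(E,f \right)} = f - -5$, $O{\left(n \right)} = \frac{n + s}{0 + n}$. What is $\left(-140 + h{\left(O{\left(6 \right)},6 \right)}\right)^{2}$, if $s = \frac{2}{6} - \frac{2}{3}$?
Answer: $16641$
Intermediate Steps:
$s = - \frac{1}{3}$ ($s = 2 \cdot \frac{1}{6} - \frac{2}{3} = \frac{1}{3} - \frac{2}{3} = - \frac{1}{3} \approx -0.33333$)
$O{\left(n \right)} = \frac{- \frac{1}{3} + n}{n}$ ($O{\left(n \right)} = \frac{n - \frac{1}{3}}{0 + n} = \frac{- \frac{1}{3} + n}{n}$)
$h{\left(E,f \right)} = 5 + f$ ($h{\left(E,f \right)} = f + 5 = 5 + f$)
$\left(-140 + h{\left(O{\left(6 \right)},6 \right)}\right)^{2} = \left(-140 + \left(5 + 6\right)\right)^{2} = \left(-140 + 11\right)^{2} = \left(-129\right)^{2} = 16641$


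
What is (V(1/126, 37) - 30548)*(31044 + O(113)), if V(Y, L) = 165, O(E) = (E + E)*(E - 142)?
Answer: -744079670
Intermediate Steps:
O(E) = 2*E*(-142 + E) (O(E) = (2*E)*(-142 + E) = 2*E*(-142 + E))
(V(1/126, 37) - 30548)*(31044 + O(113)) = (165 - 30548)*(31044 + 2*113*(-142 + 113)) = -30383*(31044 + 2*113*(-29)) = -30383*(31044 - 6554) = -30383*24490 = -744079670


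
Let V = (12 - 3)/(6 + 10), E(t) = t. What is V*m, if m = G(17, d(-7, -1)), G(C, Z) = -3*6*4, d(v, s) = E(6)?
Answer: -81/2 ≈ -40.500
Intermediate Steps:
d(v, s) = 6
G(C, Z) = -72 (G(C, Z) = -18*4 = -72)
m = -72
V = 9/16 ≈ 0.56250
V*m = (9/16)*(-72) = -81/2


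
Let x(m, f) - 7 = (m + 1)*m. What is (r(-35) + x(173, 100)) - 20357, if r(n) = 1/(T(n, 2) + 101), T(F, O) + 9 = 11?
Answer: 1004457/103 ≈ 9752.0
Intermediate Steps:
T(F, O) = 2 (T(F, O) = -9 + 11 = 2)
x(m, f) = 7 + m*(1 + m) (x(m, f) = 7 + (m + 1)*m = 7 + (1 + m)*m = 7 + m*(1 + m))
r(n) = 1/103 (r(n) = 1/(2 + 101) = 1/103)
(r(-35) + x(173, 100)) - 20357 = (1/103 + (7 + 173 + 173**2)) - 20357 = (1/103 + (7 + 173 + 29929)) - 20357 = (1/103 + 30109) - 20357 = 3101228/103 - 20357 = 1004457/103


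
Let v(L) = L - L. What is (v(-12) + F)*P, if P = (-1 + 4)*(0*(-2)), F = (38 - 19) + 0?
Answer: 0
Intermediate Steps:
F = 19 (F = 19 + 0 = 19)
v(L) = 0
P = 0 (P = 3*0 = 0)
(v(-12) + F)*P = (0 + 19)*0 = 19*0 = 0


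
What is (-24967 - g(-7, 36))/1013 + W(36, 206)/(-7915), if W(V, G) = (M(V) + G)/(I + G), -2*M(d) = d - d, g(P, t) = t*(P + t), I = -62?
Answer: -14823253019/577288440 ≈ -25.677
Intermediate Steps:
M(d) = 0 (M(d) = -(d - d)/2 = -1/2*0 = 0)
W(V, G) = G/(-62 + G) (W(V, G) = (0 + G)/(-62 + G) = G/(-62 + G))
(-24967 - g(-7, 36))/1013 + W(36, 206)/(-7915) = (-24967 - 36*(-7 + 36))/1013 + (206/(-62 + 206))/(-7915) = (-24967 - 36*29)*(1/1013) + (206/144)*(-1/7915) = (-24967 - 1*1044)*(1/1013) + (206*(1/144))*(-1/7915) = (-24967 - 1044)*(1/1013) + (103/72)*(-1/7915) = -26011*1/1013 - 103/569880 = -26011/1013 - 103/569880 = -14823253019/577288440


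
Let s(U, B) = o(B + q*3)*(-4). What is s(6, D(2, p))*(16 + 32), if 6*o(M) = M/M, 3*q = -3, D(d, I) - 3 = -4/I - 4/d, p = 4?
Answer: -32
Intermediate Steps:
D(d, I) = 3 - 4/I - 4/d (D(d, I) = 3 + (-4/I - 4/d) = 3 - 4/I - 4/d)
q = -1 (q = (1/3)*(-3) = -1)
o(M) = 1/6 (o(M) = (M/M)/6 = (1/6)*1 = 1/6)
s(U, B) = -2/3 (s(U, B) = (1/6)*(-4) = -2/3)
s(6, D(2, p))*(16 + 32) = -2*(16 + 32)/3 = -2/3*48 = -32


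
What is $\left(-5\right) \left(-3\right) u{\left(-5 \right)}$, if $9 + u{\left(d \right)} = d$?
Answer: $-210$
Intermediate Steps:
$u{\left(d \right)} = -9 + d$
$\left(-5\right) \left(-3\right) u{\left(-5 \right)} = \left(-5\right) \left(-3\right) \left(-9 - 5\right) = 15 \left(-14\right) = -210$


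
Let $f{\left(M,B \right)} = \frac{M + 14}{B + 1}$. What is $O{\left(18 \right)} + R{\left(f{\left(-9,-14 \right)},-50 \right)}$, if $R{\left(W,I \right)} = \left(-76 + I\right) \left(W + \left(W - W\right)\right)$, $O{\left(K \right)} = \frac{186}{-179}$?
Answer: $\frac{110352}{2327} \approx 47.422$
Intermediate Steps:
$f{\left(M,B \right)} = \frac{14 + M}{1 + B}$
$O{\left(K \right)} = - \frac{186}{179}$ ($O{\left(K \right)} = 186 \left(- \frac{1}{179}\right) = - \frac{186}{179}$)
$R{\left(W,I \right)} = W \left(-76 + I\right)$ ($R{\left(W,I \right)} = \left(-76 + I\right) \left(W + 0\right) = \left(-76 + I\right) W = W \left(-76 + I\right)$)
$O{\left(18 \right)} + R{\left(f{\left(-9,-14 \right)},-50 \right)} = - \frac{186}{179} + \frac{14 - 9}{1 - 14} \left(-76 - 50\right) = - \frac{186}{179} + \frac{1}{-13} \cdot 5 \left(-126\right) = - \frac{186}{179} + \left(- \frac{1}{13}\right) 5 \left(-126\right) = - \frac{186}{179} - - \frac{630}{13} = - \frac{186}{179} + \frac{630}{13} = \frac{110352}{2327}$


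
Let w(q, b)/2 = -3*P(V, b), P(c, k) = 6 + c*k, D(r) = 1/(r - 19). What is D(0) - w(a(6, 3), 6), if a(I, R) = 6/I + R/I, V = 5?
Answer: 4103/19 ≈ 215.95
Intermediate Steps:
D(r) = 1/(-19 + r)
w(q, b) = -36 - 30*b (w(q, b) = 2*(-3*(6 + 5*b)) = 2*(-18 - 15*b) = -36 - 30*b)
D(0) - w(a(6, 3), 6) = 1/(-19 + 0) - (-36 - 30*6) = 1/(-19) - (-36 - 180) = -1/19 - 1*(-216) = -1/19 + 216 = 4103/19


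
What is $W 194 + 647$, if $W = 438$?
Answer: $85619$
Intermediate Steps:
$W 194 + 647 = 438 \cdot 194 + 647 = 84972 + 647 = 85619$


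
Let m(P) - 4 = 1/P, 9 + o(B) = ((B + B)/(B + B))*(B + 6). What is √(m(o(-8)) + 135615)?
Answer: 4*√1025618/11 ≈ 368.26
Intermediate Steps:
o(B) = -3 + B (o(B) = -9 + ((B + B)/(B + B))*(B + 6) = -9 + ((2*B)/((2*B)))*(6 + B) = -9 + ((2*B)*(1/(2*B)))*(6 + B) = -9 + 1*(6 + B) = -9 + (6 + B) = -3 + B)
m(P) = 4 + 1/P
√(m(o(-8)) + 135615) = √((4 + 1/(-3 - 8)) + 135615) = √((4 + 1/(-11)) + 135615) = √((4 - 1/11) + 135615) = √(43/11 + 135615) = √(1491808/11) = 4*√1025618/11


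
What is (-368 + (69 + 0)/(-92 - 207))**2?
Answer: 22915369/169 ≈ 1.3559e+5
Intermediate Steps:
(-368 + (69 + 0)/(-92 - 207))**2 = (-368 + 69/(-299))**2 = (-368 + 69*(-1/299))**2 = (-368 - 3/13)**2 = (-4787/13)**2 = 22915369/169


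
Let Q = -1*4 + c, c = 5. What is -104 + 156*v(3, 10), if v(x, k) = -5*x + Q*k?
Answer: -884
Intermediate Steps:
Q = 1 (Q = -1*4 + 5 = -4 + 5 = 1)
v(x, k) = k - 5*x (v(x, k) = -5*x + 1*k = -5*x + k = k - 5*x)
-104 + 156*v(3, 10) = -104 + 156*(10 - 5*3) = -104 + 156*(10 - 15) = -104 + 156*(-5) = -104 - 780 = -884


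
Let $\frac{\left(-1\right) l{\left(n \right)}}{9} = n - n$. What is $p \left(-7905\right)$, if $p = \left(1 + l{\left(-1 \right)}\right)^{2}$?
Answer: $-7905$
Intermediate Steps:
$l{\left(n \right)} = 0$ ($l{\left(n \right)} = - 9 \left(n - n\right) = \left(-9\right) 0 = 0$)
$p = 1$ ($p = \left(1 + 0\right)^{2} = 1^{2} = 1$)
$p \left(-7905\right) = 1 \left(-7905\right) = -7905$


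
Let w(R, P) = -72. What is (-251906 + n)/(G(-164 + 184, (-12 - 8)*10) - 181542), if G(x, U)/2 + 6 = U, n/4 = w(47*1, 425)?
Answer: 126097/90977 ≈ 1.3860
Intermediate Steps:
n = -288 (n = 4*(-72) = -288)
G(x, U) = -12 + 2*U
(-251906 + n)/(G(-164 + 184, (-12 - 8)*10) - 181542) = (-251906 - 288)/((-12 + 2*((-12 - 8)*10)) - 181542) = -252194/((-12 + 2*(-20*10)) - 181542) = -252194/((-12 + 2*(-200)) - 181542) = -252194/((-12 - 400) - 181542) = -252194/(-412 - 181542) = -252194/(-181954) = -252194*(-1/181954) = 126097/90977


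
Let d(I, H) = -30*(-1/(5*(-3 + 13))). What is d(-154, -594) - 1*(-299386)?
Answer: 1496933/5 ≈ 2.9939e+5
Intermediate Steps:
d(I, H) = 3/5 (d(I, H) = -30/((-5*10)) = -30/(-50) = -30*(-1/50) = 3/5)
d(-154, -594) - 1*(-299386) = 3/5 - 1*(-299386) = 3/5 + 299386 = 1496933/5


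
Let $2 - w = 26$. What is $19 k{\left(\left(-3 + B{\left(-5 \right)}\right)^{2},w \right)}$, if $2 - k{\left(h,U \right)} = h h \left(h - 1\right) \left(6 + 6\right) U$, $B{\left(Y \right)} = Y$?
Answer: $1412038694$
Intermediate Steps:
$w = -24$ ($w = 2 - 26 = -24$)
$k{\left(h,U \right)} = 2 - 12 U h^{2} \left(-1 + h\right)$ ($k{\left(h,U \right)} = 2 - h h \left(h - 1\right) \left(6 + 6\right) U = 2 - h^{2} \left(h - 1\right) 12 U = 2 - h^{2} \left(-1 + h\right) 12 U = 2 - 12 U h^{2} \left(-1 + h\right)$)
$19 k{\left(\left(-3 + B{\left(-5 \right)}\right)^{2},w \right)} = 19 \left(2 - - 288 \left(\left(-3 - 5\right)^{2}\right)^{3} + 12 \left(-24\right) \left(\left(-3 - 5\right)^{2}\right)^{2}\right) = 19 \left(2 - - 288 \left(\left(-8\right)^{2}\right)^{3} + 12 \left(-24\right) \left(\left(-8\right)^{2}\right)^{2}\right) = 19 \left(2 - - 288 \cdot 64^{3} + 12 \left(-24\right) 64^{2}\right) = 19 \left(2 - \left(-288\right) 262144 + 12 \left(-24\right) 4096\right) = 19 \left(2 + 75497472 - 1179648\right) = 19 \cdot 74317826 = 1412038694$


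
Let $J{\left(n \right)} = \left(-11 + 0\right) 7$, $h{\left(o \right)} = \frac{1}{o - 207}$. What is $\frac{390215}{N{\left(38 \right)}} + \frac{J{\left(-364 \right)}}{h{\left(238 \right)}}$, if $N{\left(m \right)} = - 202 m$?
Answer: $- \frac{18712827}{7676} \approx -2437.8$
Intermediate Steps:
$h{\left(o \right)} = \frac{1}{-207 + o}$
$J{\left(n \right)} = -77$ ($J{\left(n \right)} = \left(-11\right) 7 = -77$)
$\frac{390215}{N{\left(38 \right)}} + \frac{J{\left(-364 \right)}}{h{\left(238 \right)}} = \frac{390215}{\left(-202\right) 38} - \frac{77}{\frac{1}{-207 + 238}} = \frac{390215}{-7676} - \frac{77}{\frac{1}{31}} = 390215 \left(- \frac{1}{7676}\right) - 77 \frac{1}{\frac{1}{31}} = - \frac{390215}{7676} - 2387 = - \frac{18712827}{7676}$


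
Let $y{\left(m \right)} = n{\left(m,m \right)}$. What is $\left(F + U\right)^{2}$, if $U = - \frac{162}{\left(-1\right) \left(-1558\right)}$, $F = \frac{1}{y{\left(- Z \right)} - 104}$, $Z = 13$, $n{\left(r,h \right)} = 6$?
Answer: $\frac{75986089}{5828100964} \approx 0.013038$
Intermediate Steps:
$y{\left(m \right)} = 6$
$F = - \frac{1}{98}$ ($F = \frac{1}{6 - 104} = \frac{1}{-98} = - \frac{1}{98} \approx -0.010204$)
$U = - \frac{81}{779}$ ($U = - \frac{162}{1558} = \left(-162\right) \frac{1}{1558} = - \frac{81}{779} \approx -0.10398$)
$\left(F + U\right)^{2} = \left(- \frac{1}{98} - \frac{81}{779}\right)^{2} = \left(- \frac{8717}{76342}\right)^{2} = \frac{75986089}{5828100964}$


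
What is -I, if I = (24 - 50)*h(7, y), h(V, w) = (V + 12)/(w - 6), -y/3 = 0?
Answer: -247/3 ≈ -82.333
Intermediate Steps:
y = 0 (y = -3*0 = 0)
h(V, w) = (12 + V)/(-6 + w)
I = 247/3 (I = (24 - 50)*((12 + 7)/(-6 + 0)) = -26*19/(-6) = -(-13)*19/3 = -26*(-19/6) = 247/3 ≈ 82.333)
-I = -1*247/3 = -247/3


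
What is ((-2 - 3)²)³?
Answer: 15625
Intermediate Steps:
((-2 - 3)²)³ = ((-5)²)³ = 25³ = 15625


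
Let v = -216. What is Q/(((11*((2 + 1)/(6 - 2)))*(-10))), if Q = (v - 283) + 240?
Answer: 518/165 ≈ 3.1394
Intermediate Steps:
Q = -259 (Q = (-216 - 283) + 240 = -499 + 240 = -259)
Q/(((11*((2 + 1)/(6 - 2)))*(-10))) = -259*(-(6 - 2)/(110*(2 + 1))) = -259/((11*(3/4))*(-10)) = -259/((11*(3*(¼)))*(-10)) = -259/((11*(¾))*(-10)) = -259/((33/4)*(-10)) = -259/(-165/2) = -259*(-2/165) = 518/165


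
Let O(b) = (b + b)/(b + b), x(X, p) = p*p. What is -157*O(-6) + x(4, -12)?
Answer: -13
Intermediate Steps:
x(X, p) = p²
O(b) = 1 (O(b) = (2*b)/((2*b)) = (2*b)*(1/(2*b)) = 1)
-157*O(-6) + x(4, -12) = -157*1 + (-12)² = -157 + 144 = -13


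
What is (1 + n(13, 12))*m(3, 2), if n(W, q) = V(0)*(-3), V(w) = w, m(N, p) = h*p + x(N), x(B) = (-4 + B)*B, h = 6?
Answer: 9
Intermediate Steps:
x(B) = B*(-4 + B)
m(N, p) = 6*p + N*(-4 + N)
n(W, q) = 0 (n(W, q) = 0*(-3) = 0)
(1 + n(13, 12))*m(3, 2) = (1 + 0)*(6*2 + 3*(-4 + 3)) = 1*(12 + 3*(-1)) = 1*(12 - 3) = 1*9 = 9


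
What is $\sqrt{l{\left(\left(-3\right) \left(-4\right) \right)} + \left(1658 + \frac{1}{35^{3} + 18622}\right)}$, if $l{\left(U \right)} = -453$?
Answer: $\frac{\sqrt{506351853038}}{20499} \approx 34.713$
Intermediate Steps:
$\sqrt{l{\left(\left(-3\right) \left(-4\right) \right)} + \left(1658 + \frac{1}{35^{3} + 18622}\right)} = \sqrt{-453 + \left(1658 + \frac{1}{35^{3} + 18622}\right)} = \sqrt{-453 + \left(1658 + \frac{1}{42875 + 18622}\right)} = \sqrt{-453 + \left(1658 + \frac{1}{61497}\right)} = \sqrt{-453 + \frac{101962027}{61497}} = \sqrt{\frac{74103886}{61497}} = \frac{\sqrt{506351853038}}{20499}$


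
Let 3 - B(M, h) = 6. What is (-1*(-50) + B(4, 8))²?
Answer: 2209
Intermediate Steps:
B(M, h) = -3 (B(M, h) = 3 - 1*6 = 3 - 6 = -3)
(-1*(-50) + B(4, 8))² = (-1*(-50) - 3)² = (50 - 3)² = 47² = 2209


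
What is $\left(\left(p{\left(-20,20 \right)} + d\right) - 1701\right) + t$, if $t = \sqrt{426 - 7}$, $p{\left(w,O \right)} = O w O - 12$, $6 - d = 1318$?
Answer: $-11025 + \sqrt{419} \approx -11005.0$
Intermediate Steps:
$d = -1312$ ($d = 6 - 1318 = -1312$)
$p{\left(w,O \right)} = -12 + w O^{2}$ ($p{\left(w,O \right)} = w O^{2} - 12 = -12 + w O^{2}$)
$t = \sqrt{419} \approx 20.469$
$\left(\left(p{\left(-20,20 \right)} + d\right) - 1701\right) + t = \left(\left(\left(-12 - 20 \cdot 20^{2}\right) - 1312\right) - 1701\right) + \sqrt{419} = \left(\left(\left(-12 - 8000\right) - 1312\right) - 1701\right) + \sqrt{419} = \left(\left(-8012 - 1312\right) - 1701\right) + \sqrt{419} = \left(-9324 - 1701\right) + \sqrt{419} = -11025 + \sqrt{419}$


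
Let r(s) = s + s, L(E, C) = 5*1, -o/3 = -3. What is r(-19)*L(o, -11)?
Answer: -190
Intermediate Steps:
o = 9 (o = -3*(-3) = 9)
L(E, C) = 5
r(s) = 2*s
r(-19)*L(o, -11) = (2*(-19))*5 = -38*5 = -190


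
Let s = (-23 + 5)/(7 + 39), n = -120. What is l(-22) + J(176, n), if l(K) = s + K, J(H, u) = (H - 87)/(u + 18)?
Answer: -54577/2346 ≈ -23.264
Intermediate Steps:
s = -9/23 (s = -18/46 = -18*1/46 = -9/23 ≈ -0.39130)
J(H, u) = (-87 + H)/(18 + u)
l(K) = -9/23 + K
l(-22) + J(176, n) = (-9/23 - 22) + (-87 + 176)/(18 - 120) = -515/23 + 89/(-102) = -515/23 - 1/102*89 = -515/23 - 89/102 = -54577/2346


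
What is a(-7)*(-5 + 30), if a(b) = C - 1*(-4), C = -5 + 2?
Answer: 25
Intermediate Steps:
C = -3
a(b) = 1 (a(b) = -3 - 1*(-4) = -3 + 4 = 1)
a(-7)*(-5 + 30) = 1*(-5 + 30) = 1*25 = 25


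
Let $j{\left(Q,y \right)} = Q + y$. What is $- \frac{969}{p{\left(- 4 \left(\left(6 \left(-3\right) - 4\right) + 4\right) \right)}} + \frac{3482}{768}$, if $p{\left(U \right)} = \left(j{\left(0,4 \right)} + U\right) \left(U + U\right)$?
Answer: $\frac{569}{128} \approx 4.4453$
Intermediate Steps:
$p{\left(U \right)} = 2 U \left(4 + U\right)$ ($p{\left(U \right)} = \left(\left(0 + 4\right) + U\right) \left(U + U\right) = \left(4 + U\right) 2 U = 2 U \left(4 + U\right)$)
$- \frac{969}{p{\left(- 4 \left(\left(6 \left(-3\right) - 4\right) + 4\right) \right)}} + \frac{3482}{768} = - \frac{969}{2 \left(- 4 \left(\left(6 \left(-3\right) - 4\right) + 4\right)\right) \left(4 - 4 \left(\left(6 \left(-3\right) - 4\right) + 4\right)\right)} + \frac{3482}{768} = - \frac{969}{2 \left(- 4 \left(\left(-18 - 4\right) + 4\right)\right) \left(4 - 4 \left(\left(-18 - 4\right) + 4\right)\right)} + 3482 \cdot \frac{1}{768} = - \frac{969}{2 \left(- 4 \left(-22 + 4\right)\right) \left(4 - 4 \left(-22 + 4\right)\right)} + \frac{1741}{384} = - \frac{969}{2 \left(\left(-4\right) \left(-18\right)\right) \left(4 - -72\right)} + \frac{1741}{384} = - \frac{969}{2 \cdot 72 \left(4 + 72\right)} + \frac{1741}{384} = - \frac{969}{2 \cdot 72 \cdot 76} + \frac{1741}{384} = - \frac{969}{10944} + \frac{1741}{384} = \left(-969\right) \frac{1}{10944} + \frac{1741}{384} = - \frac{17}{192} + \frac{1741}{384} = \frac{569}{128}$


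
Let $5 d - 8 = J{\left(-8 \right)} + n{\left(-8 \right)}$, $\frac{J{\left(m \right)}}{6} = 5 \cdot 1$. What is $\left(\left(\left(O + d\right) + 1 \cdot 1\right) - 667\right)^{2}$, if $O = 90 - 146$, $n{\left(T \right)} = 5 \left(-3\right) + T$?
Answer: $516961$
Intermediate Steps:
$n{\left(T \right)} = -15 + T$
$J{\left(m \right)} = 30$ ($J{\left(m \right)} = 6 \cdot 5 \cdot 1 = 6 \cdot 5 = 30$)
$d = 3$ ($d = \frac{8}{5} + \frac{30 - 23}{5} = \frac{8}{5} + \frac{1}{5} \cdot 7 = \frac{8}{5} + \frac{7}{5} = 3$)
$O = -56$ ($O = 90 - 146 = -56$)
$\left(\left(\left(O + d\right) + 1 \cdot 1\right) - 667\right)^{2} = \left(\left(\left(-56 + 3\right) + 1 \cdot 1\right) - 667\right)^{2} = \left(\left(-53 + 1\right) - 667\right)^{2} = \left(-52 - 667\right)^{2} = \left(-719\right)^{2} = 516961$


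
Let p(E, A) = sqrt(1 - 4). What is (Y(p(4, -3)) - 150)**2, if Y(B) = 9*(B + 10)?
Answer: 3357 - 1080*I*sqrt(3) ≈ 3357.0 - 1870.6*I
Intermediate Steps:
p(E, A) = I*sqrt(3) (p(E, A) = sqrt(-3) = I*sqrt(3))
Y(B) = 90 + 9*B (Y(B) = 9*(10 + B) = 90 + 9*B)
(Y(p(4, -3)) - 150)**2 = ((90 + 9*(I*sqrt(3))) - 150)**2 = ((90 + 9*I*sqrt(3)) - 150)**2 = (-60 + 9*I*sqrt(3))**2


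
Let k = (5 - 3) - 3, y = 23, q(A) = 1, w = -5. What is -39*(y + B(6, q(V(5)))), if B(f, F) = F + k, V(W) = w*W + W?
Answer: -897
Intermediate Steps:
V(W) = -4*W (V(W) = -5*W + W = -4*W)
k = -1 (k = 2 - 3 = -1)
B(f, F) = -1 + F (B(f, F) = F - 1 = -1 + F)
-39*(y + B(6, q(V(5)))) = -39*(23 + (-1 + 1)) = -39*(23 + 0) = -39*23 = -897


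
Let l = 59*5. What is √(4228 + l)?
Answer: √4523 ≈ 67.253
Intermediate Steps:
l = 295
√(4228 + l) = √(4228 + 295) = √4523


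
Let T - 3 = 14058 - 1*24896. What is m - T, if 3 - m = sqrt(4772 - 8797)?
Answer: 10838 - 5*I*sqrt(161) ≈ 10838.0 - 63.443*I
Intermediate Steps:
m = 3 - 5*I*sqrt(161) (m = 3 - sqrt(4772 - 8797) = 3 - sqrt(-4025) = 3 - 5*I*sqrt(161) ≈ 3.0 - 63.443*I)
T = -10835 (T = 3 + (14058 - 1*24896) = 3 + (14058 - 24896) = 3 - 10838 = -10835)
m - T = (3 - 5*I*sqrt(161)) - 1*(-10835) = (3 - 5*I*sqrt(161)) + 10835 = 10838 - 5*I*sqrt(161)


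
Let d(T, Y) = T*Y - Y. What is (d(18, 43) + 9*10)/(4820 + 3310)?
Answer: 821/8130 ≈ 0.10098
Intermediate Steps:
d(T, Y) = -Y + T*Y
(d(18, 43) + 9*10)/(4820 + 3310) = (43*(-1 + 18) + 9*10)/(4820 + 3310) = (43*17 + 90)/8130 = (731 + 90)*(1/8130) = 821*(1/8130) = 821/8130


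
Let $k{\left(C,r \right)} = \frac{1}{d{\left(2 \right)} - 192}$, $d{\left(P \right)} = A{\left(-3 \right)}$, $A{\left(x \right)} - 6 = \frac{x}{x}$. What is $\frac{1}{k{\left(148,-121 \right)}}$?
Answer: $-185$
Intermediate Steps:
$A{\left(x \right)} = 7$ ($A{\left(x \right)} = 6 + \frac{x}{x} = 6 + 1 = 7$)
$d{\left(P \right)} = 7$
$k{\left(C,r \right)} = - \frac{1}{185}$ ($k{\left(C,r \right)} = \frac{1}{7 - 192} = \frac{1}{-185} = - \frac{1}{185}$)
$\frac{1}{k{\left(148,-121 \right)}} = \frac{1}{- \frac{1}{185}} = -185$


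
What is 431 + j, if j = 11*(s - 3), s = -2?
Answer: 376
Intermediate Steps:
j = -55 (j = 11*(-2 - 3) = 11*(-5) = -55)
431 + j = 431 - 55 = 376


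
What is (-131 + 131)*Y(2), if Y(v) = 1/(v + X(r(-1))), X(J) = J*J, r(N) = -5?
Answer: 0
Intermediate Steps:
X(J) = J²
Y(v) = 1/(25 + v) (Y(v) = 1/(v + (-5)²) = 1/(v + 25) = 1/(25 + v))
(-131 + 131)*Y(2) = (-131 + 131)/(25 + 2) = 0/27 = 0*(1/27) = 0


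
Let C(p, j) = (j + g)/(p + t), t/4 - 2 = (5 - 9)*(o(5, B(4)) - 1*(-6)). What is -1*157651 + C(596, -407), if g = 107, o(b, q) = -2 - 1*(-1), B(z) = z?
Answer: -20652356/131 ≈ -1.5765e+5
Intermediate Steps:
o(b, q) = -1 (o(b, q) = -2 + 1 = -1)
t = -72 (t = 8 + 4*((5 - 9)*(-1 - 1*(-6))) = 8 + 4*(-4*(-1 + 6)) = 8 + 4*(-4*5) = 8 + 4*(-20) = 8 - 80 = -72)
C(p, j) = (107 + j)/(-72 + p) (C(p, j) = (j + 107)/(p - 72) = (107 + j)/(-72 + p))
-1*157651 + C(596, -407) = -1*157651 + (107 - 407)/(-72 + 596) = -157651 - 300/524 = -157651 + (1/524)*(-300) = -157651 - 75/131 = -20652356/131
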